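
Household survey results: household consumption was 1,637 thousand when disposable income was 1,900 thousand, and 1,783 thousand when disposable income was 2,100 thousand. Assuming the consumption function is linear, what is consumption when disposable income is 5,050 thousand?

MPC = (1783 − 1637)/(2100 − 1900) = 146/200 = 0.73
a = 1637 − 0.73(1900) = 1637 − 1387 = 250
C = 250 + 0.73(5050) = 250 + 3686.5 = 3936.5

C = 3936.5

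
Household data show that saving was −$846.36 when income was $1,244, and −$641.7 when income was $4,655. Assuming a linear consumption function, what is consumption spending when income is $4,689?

MPS = ΔS/ΔY = (-641.7 − (-846.36))/(4655 − 1244) = 204.66/3411 = 0.06
MPC = 1 − MPS = 0.94
Autonomous saving = -846.36 − 0.06(1244) = -921, so a = 921
C = 921 + 0.94(4689) = 921 + 4407.66 = 5328.66

C = 5328.66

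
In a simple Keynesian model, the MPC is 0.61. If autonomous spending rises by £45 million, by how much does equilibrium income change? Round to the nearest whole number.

The multiplier is 1/(1 − MPC) = 1/0.39.
ΔY = 45/0.39 = 115.38 ≈ 115

ΔY ≈ 115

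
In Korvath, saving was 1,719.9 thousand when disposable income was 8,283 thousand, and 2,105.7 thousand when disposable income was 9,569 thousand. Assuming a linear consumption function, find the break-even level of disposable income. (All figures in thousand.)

MPS = ΔS/ΔY = (2105.7 − 1719.9)/(9569 − 8283) = 385.8/1286 = 0.3
MPC = 1 − MPS = 0.7
From S(8283) = 1719.9: −a + 0.3(8283) = 1719.9, so a = 2484.9 − 1719.9 = 765
Break-even (S = 0): Y = a/MPS = 765/0.3 = 2550

Y = 2550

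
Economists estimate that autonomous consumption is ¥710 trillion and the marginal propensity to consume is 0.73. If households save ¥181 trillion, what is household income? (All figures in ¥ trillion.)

S = Y − C = -710 + 0.27Y
-710 + 0.27Y = 181, so 0.27Y = 891 and Y = 3300

Y = 3300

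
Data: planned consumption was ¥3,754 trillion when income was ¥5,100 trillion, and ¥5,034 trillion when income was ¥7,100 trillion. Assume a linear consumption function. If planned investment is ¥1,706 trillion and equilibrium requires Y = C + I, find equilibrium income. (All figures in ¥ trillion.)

MPC = (5034 − 3754)/(7100 − 5100) = 1280/2000 = 0.64
a = 3754 − 0.64(5100) = 490
Equilibrium: Y = 490 + 0.64Y + 1706
0.36Y = 2196, so Y = 2196/0.36 = 6100

Y = 6100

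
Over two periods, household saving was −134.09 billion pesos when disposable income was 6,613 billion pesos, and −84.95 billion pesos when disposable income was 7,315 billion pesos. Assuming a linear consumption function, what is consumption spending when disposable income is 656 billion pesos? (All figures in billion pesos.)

MPS = ΔS/ΔY = (-84.95 − (-134.09))/(7315 − 6613) = 49.14/702 = 0.07
MPC = 1 − MPS = 0.93
Autonomous saving = -134.09 − 0.07(6613) = -597, so a = 597
C = 597 + 0.93(656) = 597 + 610.08 = 1207.08

C = 1207.08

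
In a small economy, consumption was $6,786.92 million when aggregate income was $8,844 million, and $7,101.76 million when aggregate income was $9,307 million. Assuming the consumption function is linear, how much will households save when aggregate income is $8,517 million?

MPC = (7101.76 − 6786.92)/(9307 − 8844) = 314.84/463 = 0.68
a = 6786.92 − 0.68(8844) = 6786.92 − 6013.92 = 773
C = 773 + 0.68(8517) = 6564.56
S = 8517 − 6564.56 = 1952.44

S = 1952.44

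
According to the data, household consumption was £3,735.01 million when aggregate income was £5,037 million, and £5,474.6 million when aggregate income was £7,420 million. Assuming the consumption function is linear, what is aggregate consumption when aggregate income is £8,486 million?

C = 6252.78

MPC = (5474.6 − 3735.01)/(7420 − 5037) = 1739.59/2383 = 0.73
a = 3735.01 − 0.73(5037) = 3735.01 − 3677.01 = 58
C = 58 + 0.73(8486) = 58 + 6194.78 = 6252.78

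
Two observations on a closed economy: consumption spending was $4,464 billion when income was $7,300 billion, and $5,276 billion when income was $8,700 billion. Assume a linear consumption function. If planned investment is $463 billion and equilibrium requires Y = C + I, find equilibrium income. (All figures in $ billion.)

Y = 1650

MPC = (5276 − 4464)/(8700 − 7300) = 812/1400 = 0.58
a = 4464 − 0.58(7300) = 230
Equilibrium: Y = 230 + 0.58Y + 463
0.42Y = 693, so Y = 693/0.42 = 1650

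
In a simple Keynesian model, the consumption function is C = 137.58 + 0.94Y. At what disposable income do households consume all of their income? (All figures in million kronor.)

At break-even, C = Y: 137.58 + 0.94Y = Y
0.06Y = 137.58, so Y = 137.58/0.06 = 2293

Y = 2293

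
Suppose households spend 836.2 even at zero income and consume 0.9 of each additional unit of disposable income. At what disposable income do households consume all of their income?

At break-even, C = Y: 836.2 + 0.9Y = Y
0.1Y = 836.2, so Y = 836.2/0.1 = 8362

Y = 8362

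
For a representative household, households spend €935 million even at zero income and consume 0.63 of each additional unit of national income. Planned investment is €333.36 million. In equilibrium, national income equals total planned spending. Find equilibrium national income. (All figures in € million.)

Y = C + I = 935 + 0.63Y + 333.36
Y − 0.63Y = 1268.36
0.37Y = 1268.36, so Y = 1268.36/0.37 = 3428

Y = 3428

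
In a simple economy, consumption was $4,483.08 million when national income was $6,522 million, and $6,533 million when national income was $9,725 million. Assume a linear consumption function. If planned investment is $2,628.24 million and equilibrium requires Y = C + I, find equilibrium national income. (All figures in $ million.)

MPC = (6533 − 4483.08)/(9725 − 6522) = 2049.92/3203 = 0.64
a = 4483.08 − 0.64(6522) = 309
Equilibrium: Y = 309 + 0.64Y + 2628.24
0.36Y = 2937.24, so Y = 2937.24/0.36 = 8159

Y = 8159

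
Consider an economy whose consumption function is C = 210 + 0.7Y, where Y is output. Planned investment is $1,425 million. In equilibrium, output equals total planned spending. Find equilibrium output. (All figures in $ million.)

Y = 5450

Y = C + I = 210 + 0.7Y + 1425
Y − 0.7Y = 1635
0.3Y = 1635, so Y = 1635/0.3 = 5450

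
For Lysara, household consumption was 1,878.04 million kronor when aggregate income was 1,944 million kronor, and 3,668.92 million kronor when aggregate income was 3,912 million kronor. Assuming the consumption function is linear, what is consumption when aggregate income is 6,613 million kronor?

C = 6126.83

MPC = (3668.92 − 1878.04)/(3912 − 1944) = 1790.88/1968 = 0.91
a = 1878.04 − 0.91(1944) = 1878.04 − 1769.04 = 109
C = 109 + 0.91(6613) = 109 + 6017.83 = 6126.83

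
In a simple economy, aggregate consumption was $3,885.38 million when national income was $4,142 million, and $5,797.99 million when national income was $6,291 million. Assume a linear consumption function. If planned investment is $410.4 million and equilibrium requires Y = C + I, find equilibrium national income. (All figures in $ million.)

Y = 5540

MPC = (5797.99 − 3885.38)/(6291 − 4142) = 1912.61/2149 = 0.89
a = 3885.38 − 0.89(4142) = 199
Equilibrium: Y = 199 + 0.89Y + 410.4
0.11Y = 609.4, so Y = 609.4/0.11 = 5540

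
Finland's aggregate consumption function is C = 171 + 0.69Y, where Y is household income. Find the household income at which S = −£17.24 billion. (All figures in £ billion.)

Y = 496

S = Y − C = -171 + 0.31Y
-171 + 0.31Y = -17.24, so 0.31Y = 153.76 and Y = 496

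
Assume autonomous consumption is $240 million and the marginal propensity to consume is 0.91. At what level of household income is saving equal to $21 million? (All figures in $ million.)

Y = 2900

S = Y − C = -240 + 0.09Y
-240 + 0.09Y = 21, so 0.09Y = 261 and Y = 2900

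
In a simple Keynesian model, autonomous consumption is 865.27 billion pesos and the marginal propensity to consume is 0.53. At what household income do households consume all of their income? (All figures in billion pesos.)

At break-even, C = Y: 865.27 + 0.53Y = Y
0.47Y = 865.27, so Y = 865.27/0.47 = 1841

Y = 1841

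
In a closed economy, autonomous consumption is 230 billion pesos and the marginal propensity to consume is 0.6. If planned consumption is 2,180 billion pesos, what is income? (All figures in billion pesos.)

230 + 0.6Y = 2180
0.6Y = 1950, so Y = 1950/0.6 = 3250

Y = 3250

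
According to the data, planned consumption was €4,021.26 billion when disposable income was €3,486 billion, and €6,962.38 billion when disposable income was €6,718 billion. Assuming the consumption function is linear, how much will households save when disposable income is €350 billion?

S = -817.5

MPC = (6962.38 − 4021.26)/(6718 − 3486) = 2941.12/3232 = 0.91
a = 4021.26 − 0.91(3486) = 4021.26 − 3172.26 = 849
C = 849 + 0.91(350) = 1167.5
S = 350 − 1167.5 = -817.5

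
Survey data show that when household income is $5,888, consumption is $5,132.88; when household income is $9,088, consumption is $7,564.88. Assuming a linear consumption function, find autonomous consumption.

a = 658

MPC = ΔC/ΔY = (7564.88 − 5132.88)/(9088 − 5888) = 2432/3200 = 0.76
a = C − MPC·Y = 5132.88 − 0.76(5888) = 5132.88 − 4474.88 = 658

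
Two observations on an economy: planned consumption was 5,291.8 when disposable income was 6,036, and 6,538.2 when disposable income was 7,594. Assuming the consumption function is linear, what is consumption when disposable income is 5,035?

C = 4491

MPC = (6538.2 − 5291.8)/(7594 − 6036) = 1246.4/1558 = 0.8
a = 5291.8 − 0.8(6036) = 5291.8 − 4828.8 = 463
C = 463 + 0.8(5035) = 463 + 4028 = 4491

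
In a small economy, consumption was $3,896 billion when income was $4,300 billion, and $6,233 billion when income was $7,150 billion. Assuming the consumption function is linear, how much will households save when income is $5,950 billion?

MPC = (6233 − 3896)/(7150 − 4300) = 2337/2850 = 0.82
a = 3896 − 0.82(4300) = 3896 − 3526 = 370
C = 370 + 0.82(5950) = 5249
S = 5950 − 5249 = 701

S = 701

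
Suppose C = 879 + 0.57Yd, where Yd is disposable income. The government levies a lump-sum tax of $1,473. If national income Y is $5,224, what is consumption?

C = 3017.07

Yd = Y − T = 5224 − 1473 = 3751
C = 879 + 0.57(3751) = 879 + 2138.07 = 3017.07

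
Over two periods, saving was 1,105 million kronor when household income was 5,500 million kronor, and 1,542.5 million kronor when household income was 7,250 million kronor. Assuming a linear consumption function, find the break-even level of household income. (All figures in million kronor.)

Y = 1080

MPS = ΔS/ΔY = (1542.5 − 1105)/(7250 − 5500) = 437.5/1750 = 0.25
MPC = 1 − MPS = 0.75
From S(5500) = 1105: −a + 0.25(5500) = 1105, so a = 1375 − 1105 = 270
Break-even (S = 0): Y = a/MPS = 270/0.25 = 1080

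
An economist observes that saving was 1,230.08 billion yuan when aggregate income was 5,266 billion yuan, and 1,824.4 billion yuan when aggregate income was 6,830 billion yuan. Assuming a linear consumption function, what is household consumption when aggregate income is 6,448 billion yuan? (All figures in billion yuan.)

MPS = ΔS/ΔY = (1824.4 − 1230.08)/(6830 − 5266) = 594.32/1564 = 0.38
MPC = 1 − MPS = 0.62
Autonomous saving = 1230.08 − 0.38(5266) = -771, so a = 771
C = 771 + 0.62(6448) = 771 + 3997.76 = 4768.76

C = 4768.76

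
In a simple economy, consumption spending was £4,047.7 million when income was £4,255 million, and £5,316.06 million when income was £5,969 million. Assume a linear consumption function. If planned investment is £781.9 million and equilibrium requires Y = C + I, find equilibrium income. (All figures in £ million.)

MPC = (5316.06 − 4047.7)/(5969 − 4255) = 1268.36/1714 = 0.74
a = 4047.7 − 0.74(4255) = 899
Equilibrium: Y = 899 + 0.74Y + 781.9
0.26Y = 1680.9, so Y = 1680.9/0.26 = 6465

Y = 6465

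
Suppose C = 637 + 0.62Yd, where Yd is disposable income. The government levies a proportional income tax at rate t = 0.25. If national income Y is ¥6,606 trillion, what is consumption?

C = 3708.79

Yd = (1 − 0.25)(6606) = 0.75(6606) = 4954.5
C = 637 + 0.62(4954.5) = 637 + 3071.79 = 3708.79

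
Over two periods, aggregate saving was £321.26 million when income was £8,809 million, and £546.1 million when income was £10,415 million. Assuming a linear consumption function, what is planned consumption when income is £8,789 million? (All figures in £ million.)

MPS = ΔS/ΔY = (546.1 − 321.26)/(10415 − 8809) = 224.84/1606 = 0.14
MPC = 1 − MPS = 0.86
Autonomous saving = 321.26 − 0.14(8809) = -912, so a = 912
C = 912 + 0.86(8789) = 912 + 7558.54 = 8470.54

C = 8470.54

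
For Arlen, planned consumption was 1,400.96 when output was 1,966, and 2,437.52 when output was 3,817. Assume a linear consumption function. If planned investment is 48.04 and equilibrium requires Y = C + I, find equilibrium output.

MPC = (2437.52 − 1400.96)/(3817 − 1966) = 1036.56/1851 = 0.56
a = 1400.96 − 0.56(1966) = 300
Equilibrium: Y = 300 + 0.56Y + 48.04
0.44Y = 348.04, so Y = 348.04/0.44 = 791

Y = 791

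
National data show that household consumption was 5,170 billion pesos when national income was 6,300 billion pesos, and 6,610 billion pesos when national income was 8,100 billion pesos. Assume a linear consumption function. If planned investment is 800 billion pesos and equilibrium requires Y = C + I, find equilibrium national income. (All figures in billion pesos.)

MPC = (6610 − 5170)/(8100 − 6300) = 1440/1800 = 0.8
a = 5170 − 0.8(6300) = 130
Equilibrium: Y = 130 + 0.8Y + 800
0.2Y = 930, so Y = 930/0.2 = 4650

Y = 4650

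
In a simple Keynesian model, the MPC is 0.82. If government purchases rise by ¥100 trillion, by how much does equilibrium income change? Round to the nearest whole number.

The multiplier is 1/(1 − MPC) = 1/0.18.
ΔY = 100/0.18 = 555.56 ≈ 556

ΔY ≈ 556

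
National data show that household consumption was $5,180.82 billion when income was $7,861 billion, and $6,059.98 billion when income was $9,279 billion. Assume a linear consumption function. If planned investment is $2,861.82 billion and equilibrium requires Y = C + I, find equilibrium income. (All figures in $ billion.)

MPC = (6059.98 − 5180.82)/(9279 − 7861) = 879.16/1418 = 0.62
a = 5180.82 − 0.62(7861) = 307
Equilibrium: Y = 307 + 0.62Y + 2861.82
0.38Y = 3168.82, so Y = 3168.82/0.38 = 8339

Y = 8339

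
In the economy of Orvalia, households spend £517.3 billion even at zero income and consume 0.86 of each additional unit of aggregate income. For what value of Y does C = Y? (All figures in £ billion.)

At break-even, C = Y: 517.3 + 0.86Y = Y
0.14Y = 517.3, so Y = 517.3/0.14 = 3695

Y = 3695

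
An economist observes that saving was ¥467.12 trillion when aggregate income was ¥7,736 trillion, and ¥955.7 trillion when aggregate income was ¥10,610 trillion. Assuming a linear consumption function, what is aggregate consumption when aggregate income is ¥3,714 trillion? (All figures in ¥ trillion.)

C = 3930.62

MPS = ΔS/ΔY = (955.7 − 467.12)/(10610 − 7736) = 488.58/2874 = 0.17
MPC = 1 − MPS = 0.83
Autonomous saving = 467.12 − 0.17(7736) = -848, so a = 848
C = 848 + 0.83(3714) = 848 + 3082.62 = 3930.62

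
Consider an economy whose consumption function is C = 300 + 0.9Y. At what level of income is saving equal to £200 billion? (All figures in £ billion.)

S = Y − C = -300 + 0.1Y
-300 + 0.1Y = 200, so 0.1Y = 500 and Y = 5000

Y = 5000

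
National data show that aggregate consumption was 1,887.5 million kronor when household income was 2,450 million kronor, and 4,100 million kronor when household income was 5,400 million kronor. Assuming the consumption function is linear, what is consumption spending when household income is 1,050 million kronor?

MPC = (4100 − 1887.5)/(5400 − 2450) = 2212.5/2950 = 0.75
a = 1887.5 − 0.75(2450) = 1887.5 − 1837.5 = 50
C = 50 + 0.75(1050) = 50 + 787.5 = 837.5

C = 837.5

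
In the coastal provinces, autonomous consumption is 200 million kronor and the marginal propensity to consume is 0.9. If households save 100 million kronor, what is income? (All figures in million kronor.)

Y = 3000

S = Y − C = -200 + 0.1Y
-200 + 0.1Y = 100, so 0.1Y = 300 and Y = 3000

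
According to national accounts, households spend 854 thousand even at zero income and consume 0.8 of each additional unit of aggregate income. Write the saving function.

S = -854 + 0.2Y

S = Y − C = Y − (854 + 0.8Y) = -854 + (1 − 0.8)Y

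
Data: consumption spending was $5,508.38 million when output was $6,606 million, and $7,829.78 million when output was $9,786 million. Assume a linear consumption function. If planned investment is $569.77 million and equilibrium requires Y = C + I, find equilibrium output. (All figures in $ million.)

MPC = (7829.78 − 5508.38)/(9786 − 6606) = 2321.4/3180 = 0.73
a = 5508.38 − 0.73(6606) = 686
Equilibrium: Y = 686 + 0.73Y + 569.77
0.27Y = 1255.77, so Y = 1255.77/0.27 = 4651

Y = 4651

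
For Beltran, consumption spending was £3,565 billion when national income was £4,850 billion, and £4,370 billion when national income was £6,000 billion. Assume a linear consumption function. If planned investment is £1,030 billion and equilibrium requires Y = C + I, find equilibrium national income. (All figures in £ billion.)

Y = 4000

MPC = (4370 − 3565)/(6000 − 4850) = 805/1150 = 0.7
a = 3565 − 0.7(4850) = 170
Equilibrium: Y = 170 + 0.7Y + 1030
0.3Y = 1200, so Y = 1200/0.3 = 4000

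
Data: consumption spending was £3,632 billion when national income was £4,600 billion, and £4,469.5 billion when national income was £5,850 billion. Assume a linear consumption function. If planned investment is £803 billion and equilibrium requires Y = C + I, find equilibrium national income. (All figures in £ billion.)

Y = 4100

MPC = (4469.5 − 3632)/(5850 − 4600) = 837.5/1250 = 0.67
a = 3632 − 0.67(4600) = 550
Equilibrium: Y = 550 + 0.67Y + 803
0.33Y = 1353, so Y = 1353/0.33 = 4100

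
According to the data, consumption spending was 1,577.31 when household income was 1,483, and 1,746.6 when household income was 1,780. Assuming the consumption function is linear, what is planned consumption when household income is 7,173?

C = 4820.61

MPC = (1746.6 − 1577.31)/(1780 − 1483) = 169.29/297 = 0.57
a = 1577.31 − 0.57(1483) = 1577.31 − 845.31 = 732
C = 732 + 0.57(7173) = 732 + 4088.61 = 4820.61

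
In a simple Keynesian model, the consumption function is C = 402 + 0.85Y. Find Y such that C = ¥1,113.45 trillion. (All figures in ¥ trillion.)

402 + 0.85Y = 1113.45
0.85Y = 711.45, so Y = 711.45/0.85 = 837

Y = 837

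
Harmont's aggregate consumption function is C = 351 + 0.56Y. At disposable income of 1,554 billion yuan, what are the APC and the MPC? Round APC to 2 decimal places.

MPC = 0.56 (the slope of the consumption function)
C = 351 + 0.56(1554) = 1221.24, so APC = 1221.24/1554 = 0.79

APC = 0.79; MPC = 0.56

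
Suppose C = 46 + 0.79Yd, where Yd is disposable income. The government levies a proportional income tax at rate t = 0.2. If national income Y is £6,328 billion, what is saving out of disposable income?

Yd = (1 − 0.2)(6328) = 0.8(6328) = 5062.4
C = 46 + 0.79(5062.4) = 46 + 3999.296 = 4045.296
S = Yd − C = 5062.4 − 4045.296 = 1017.104

S = 1017.104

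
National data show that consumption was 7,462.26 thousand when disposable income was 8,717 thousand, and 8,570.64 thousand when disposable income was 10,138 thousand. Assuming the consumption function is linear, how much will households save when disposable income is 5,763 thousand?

S = 604.86

MPC = (8570.64 − 7462.26)/(10138 − 8717) = 1108.38/1421 = 0.78
a = 7462.26 − 0.78(8717) = 7462.26 − 6799.26 = 663
C = 663 + 0.78(5763) = 5158.14
S = 5763 − 5158.14 = 604.86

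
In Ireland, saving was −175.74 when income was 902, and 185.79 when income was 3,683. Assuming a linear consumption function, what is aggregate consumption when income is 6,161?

MPS = ΔS/ΔY = (185.79 − (-175.74))/(3683 − 902) = 361.53/2781 = 0.13
MPC = 1 − MPS = 0.87
Autonomous saving = -175.74 − 0.13(902) = -293, so a = 293
C = 293 + 0.87(6161) = 293 + 5360.07 = 5653.07

C = 5653.07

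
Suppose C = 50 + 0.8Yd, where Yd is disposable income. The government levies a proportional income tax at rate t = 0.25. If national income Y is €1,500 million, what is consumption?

C = 950

Yd = (1 − 0.25)(1500) = 0.75(1500) = 1125
C = 50 + 0.8(1125) = 50 + 900 = 950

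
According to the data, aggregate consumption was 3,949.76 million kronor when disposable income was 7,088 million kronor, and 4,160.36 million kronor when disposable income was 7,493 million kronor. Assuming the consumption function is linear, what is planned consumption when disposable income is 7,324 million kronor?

MPC = (4160.36 − 3949.76)/(7493 − 7088) = 210.6/405 = 0.52
a = 3949.76 − 0.52(7088) = 3949.76 − 3685.76 = 264
C = 264 + 0.52(7324) = 264 + 3808.48 = 4072.48

C = 4072.48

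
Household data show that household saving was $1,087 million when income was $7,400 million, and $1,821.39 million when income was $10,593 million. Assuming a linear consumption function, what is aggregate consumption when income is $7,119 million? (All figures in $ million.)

MPS = ΔS/ΔY = (1821.39 − 1087)/(10593 − 7400) = 734.39/3193 = 0.23
MPC = 1 − MPS = 0.77
Autonomous saving = 1087 − 0.23(7400) = -615, so a = 615
C = 615 + 0.77(7119) = 615 + 5481.63 = 6096.63

C = 6096.63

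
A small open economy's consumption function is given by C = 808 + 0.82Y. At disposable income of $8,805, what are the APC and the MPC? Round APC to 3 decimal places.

APC = 0.912; MPC = 0.82

MPC = 0.82 (the slope of the consumption function)
C = 808 + 0.82(8805) = 8028.1, so APC = 8028.1/8805 = 0.912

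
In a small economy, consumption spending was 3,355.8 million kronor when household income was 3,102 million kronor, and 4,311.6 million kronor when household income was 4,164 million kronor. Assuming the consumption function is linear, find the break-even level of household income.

Y = 5640

MPC = (4311.6 − 3355.8)/(4164 − 3102) = 955.8/1062 = 0.9
a = 3355.8 − 0.9(3102) = 3355.8 − 2791.8 = 564
Break-even: Y = a/(1−MPC) = 564/0.1 = 5640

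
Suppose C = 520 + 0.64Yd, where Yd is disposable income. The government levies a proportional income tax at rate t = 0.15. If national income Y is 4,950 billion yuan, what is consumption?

Yd = (1 − 0.15)(4950) = 0.85(4950) = 4207.5
C = 520 + 0.64(4207.5) = 520 + 2692.8 = 3212.8

C = 3212.8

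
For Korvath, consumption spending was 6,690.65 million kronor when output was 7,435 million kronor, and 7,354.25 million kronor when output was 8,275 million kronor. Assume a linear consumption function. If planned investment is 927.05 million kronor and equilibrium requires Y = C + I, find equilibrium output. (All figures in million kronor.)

Y = 8305

MPC = (7354.25 − 6690.65)/(8275 − 7435) = 663.6/840 = 0.79
a = 6690.65 − 0.79(7435) = 817
Equilibrium: Y = 817 + 0.79Y + 927.05
0.21Y = 1744.05, so Y = 1744.05/0.21 = 8305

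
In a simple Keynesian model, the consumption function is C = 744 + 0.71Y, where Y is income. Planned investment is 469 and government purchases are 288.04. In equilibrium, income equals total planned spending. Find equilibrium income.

Y = C + I + G = 744 + 0.71Y + 469 + 288.04
Y − 0.71Y = 1501.04
0.29Y = 1501.04, so Y = 1501.04/0.29 = 5176

Y = 5176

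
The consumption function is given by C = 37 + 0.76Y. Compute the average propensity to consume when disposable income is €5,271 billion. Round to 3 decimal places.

APC = 0.767

C = 37 + 0.76(5271) = 4042.96
APC = C/Y = 4042.96/5271 = 0.767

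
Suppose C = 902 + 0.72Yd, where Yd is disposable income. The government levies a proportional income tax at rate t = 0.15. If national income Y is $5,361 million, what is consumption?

Yd = (1 − 0.15)(5361) = 0.85(5361) = 4556.85
C = 902 + 0.72(4556.85) = 902 + 3280.932 = 4182.932

C = 4182.932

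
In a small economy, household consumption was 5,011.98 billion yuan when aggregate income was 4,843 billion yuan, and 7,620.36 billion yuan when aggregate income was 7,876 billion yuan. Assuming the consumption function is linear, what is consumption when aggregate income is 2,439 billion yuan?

C = 2944.54

MPC = (7620.36 − 5011.98)/(7876 − 4843) = 2608.38/3033 = 0.86
a = 5011.98 − 0.86(4843) = 5011.98 − 4164.98 = 847
C = 847 + 0.86(2439) = 847 + 2097.54 = 2944.54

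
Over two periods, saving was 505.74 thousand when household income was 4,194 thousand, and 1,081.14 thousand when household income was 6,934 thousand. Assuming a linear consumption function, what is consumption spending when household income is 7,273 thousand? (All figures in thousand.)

MPS = ΔS/ΔY = (1081.14 − 505.74)/(6934 − 4194) = 575.4/2740 = 0.21
MPC = 1 − MPS = 0.79
Autonomous saving = 505.74 − 0.21(4194) = -375, so a = 375
C = 375 + 0.79(7273) = 375 + 5745.67 = 6120.67

C = 6120.67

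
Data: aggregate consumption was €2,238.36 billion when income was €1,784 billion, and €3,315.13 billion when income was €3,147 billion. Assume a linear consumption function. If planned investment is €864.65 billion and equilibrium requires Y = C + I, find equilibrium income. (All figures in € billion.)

MPC = (3315.13 − 2238.36)/(3147 − 1784) = 1076.77/1363 = 0.79
a = 2238.36 − 0.79(1784) = 829
Equilibrium: Y = 829 + 0.79Y + 864.65
0.21Y = 1693.65, so Y = 1693.65/0.21 = 8065

Y = 8065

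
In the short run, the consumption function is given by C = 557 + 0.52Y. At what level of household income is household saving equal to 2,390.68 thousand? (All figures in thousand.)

S = Y − C = -557 + 0.48Y
-557 + 0.48Y = 2390.68, so 0.48Y = 2947.68 and Y = 6141

Y = 6141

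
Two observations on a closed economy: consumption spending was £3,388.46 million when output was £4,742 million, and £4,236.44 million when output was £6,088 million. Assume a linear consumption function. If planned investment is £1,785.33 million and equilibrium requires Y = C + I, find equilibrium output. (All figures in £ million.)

MPC = (4236.44 − 3388.46)/(6088 − 4742) = 847.98/1346 = 0.63
a = 3388.46 − 0.63(4742) = 401
Equilibrium: Y = 401 + 0.63Y + 1785.33
0.37Y = 2186.33, so Y = 2186.33/0.37 = 5909

Y = 5909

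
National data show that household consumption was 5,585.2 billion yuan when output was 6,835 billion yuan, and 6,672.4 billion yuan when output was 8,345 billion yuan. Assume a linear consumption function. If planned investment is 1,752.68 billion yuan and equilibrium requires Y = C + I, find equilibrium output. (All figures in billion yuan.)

MPC = (6672.4 − 5585.2)/(8345 − 6835) = 1087.2/1510 = 0.72
a = 5585.2 − 0.72(6835) = 664
Equilibrium: Y = 664 + 0.72Y + 1752.68
0.28Y = 2416.68, so Y = 2416.68/0.28 = 8631

Y = 8631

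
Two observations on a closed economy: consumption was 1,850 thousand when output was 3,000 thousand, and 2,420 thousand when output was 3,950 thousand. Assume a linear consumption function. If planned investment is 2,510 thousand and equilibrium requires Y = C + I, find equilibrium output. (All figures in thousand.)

Y = 6400

MPC = (2420 − 1850)/(3950 − 3000) = 570/950 = 0.6
a = 1850 − 0.6(3000) = 50
Equilibrium: Y = 50 + 0.6Y + 2510
0.4Y = 2560, so Y = 2560/0.4 = 6400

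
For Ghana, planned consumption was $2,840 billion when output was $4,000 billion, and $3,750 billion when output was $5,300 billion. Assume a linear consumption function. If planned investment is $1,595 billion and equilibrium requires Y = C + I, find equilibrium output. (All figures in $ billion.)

Y = 5450

MPC = (3750 − 2840)/(5300 − 4000) = 910/1300 = 0.7
a = 2840 − 0.7(4000) = 40
Equilibrium: Y = 40 + 0.7Y + 1595
0.3Y = 1635, so Y = 1635/0.3 = 5450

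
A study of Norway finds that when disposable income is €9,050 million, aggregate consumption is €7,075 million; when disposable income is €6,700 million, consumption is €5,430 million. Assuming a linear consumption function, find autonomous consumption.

MPC = ΔC/ΔY = (7075 − 5430)/(9050 − 6700) = 1645/2350 = 0.7
a = C − MPC·Y = 5430 − 0.7(6700) = 5430 − 4690 = 740

a = 740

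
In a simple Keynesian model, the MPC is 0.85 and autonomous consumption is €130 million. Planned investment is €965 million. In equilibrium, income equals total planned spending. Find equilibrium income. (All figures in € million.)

Y = 7300

Y = C + I = 130 + 0.85Y + 965
Y − 0.85Y = 1095
0.15Y = 1095, so Y = 1095/0.15 = 7300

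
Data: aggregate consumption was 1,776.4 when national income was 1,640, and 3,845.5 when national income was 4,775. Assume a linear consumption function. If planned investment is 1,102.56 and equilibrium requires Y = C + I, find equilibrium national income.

MPC = (3845.5 − 1776.4)/(4775 − 1640) = 2069.1/3135 = 0.66
a = 1776.4 − 0.66(1640) = 694
Equilibrium: Y = 694 + 0.66Y + 1102.56
0.34Y = 1796.56, so Y = 1796.56/0.34 = 5284

Y = 5284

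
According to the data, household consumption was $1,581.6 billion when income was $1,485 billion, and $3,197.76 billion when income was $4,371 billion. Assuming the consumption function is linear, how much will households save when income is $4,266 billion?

MPC = (3197.76 − 1581.6)/(4371 − 1485) = 1616.16/2886 = 0.56
a = 1581.6 − 0.56(1485) = 1581.6 − 831.6 = 750
C = 750 + 0.56(4266) = 3138.96
S = 4266 − 3138.96 = 1127.04

S = 1127.04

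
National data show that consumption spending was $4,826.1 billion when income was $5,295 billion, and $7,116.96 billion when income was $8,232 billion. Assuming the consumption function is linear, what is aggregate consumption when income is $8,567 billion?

MPC = (7116.96 − 4826.1)/(8232 − 5295) = 2290.86/2937 = 0.78
a = 4826.1 − 0.78(5295) = 4826.1 − 4130.1 = 696
C = 696 + 0.78(8567) = 696 + 6682.26 = 7378.26

C = 7378.26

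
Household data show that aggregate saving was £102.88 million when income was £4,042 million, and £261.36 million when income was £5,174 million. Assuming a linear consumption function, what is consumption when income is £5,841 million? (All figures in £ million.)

C = 5486.26

MPS = ΔS/ΔY = (261.36 − 102.88)/(5174 − 4042) = 158.48/1132 = 0.14
MPC = 1 − MPS = 0.86
Autonomous saving = 102.88 − 0.14(4042) = -463, so a = 463
C = 463 + 0.86(5841) = 463 + 5023.26 = 5486.26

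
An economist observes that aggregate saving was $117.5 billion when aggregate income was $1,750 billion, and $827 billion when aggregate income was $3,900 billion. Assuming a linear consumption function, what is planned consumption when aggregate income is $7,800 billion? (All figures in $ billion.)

C = 5686

MPS = ΔS/ΔY = (827 − 117.5)/(3900 − 1750) = 709.5/2150 = 0.33
MPC = 1 − MPS = 0.67
Autonomous saving = 117.5 − 0.33(1750) = -460, so a = 460
C = 460 + 0.67(7800) = 460 + 5226 = 5686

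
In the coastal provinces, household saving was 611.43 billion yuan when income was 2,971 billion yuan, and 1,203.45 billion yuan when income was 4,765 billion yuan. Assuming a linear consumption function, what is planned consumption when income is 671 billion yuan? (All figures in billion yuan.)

C = 818.57

MPS = ΔS/ΔY = (1203.45 − 611.43)/(4765 − 2971) = 592.02/1794 = 0.33
MPC = 1 − MPS = 0.67
Autonomous saving = 611.43 − 0.33(2971) = -369, so a = 369
C = 369 + 0.67(671) = 369 + 449.57 = 818.57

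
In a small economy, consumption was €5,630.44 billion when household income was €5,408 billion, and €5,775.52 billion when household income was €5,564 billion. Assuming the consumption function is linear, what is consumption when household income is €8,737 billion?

C = 8726.41

MPC = (5775.52 − 5630.44)/(5564 − 5408) = 145.08/156 = 0.93
a = 5630.44 − 0.93(5408) = 5630.44 − 5029.44 = 601
C = 601 + 0.93(8737) = 601 + 8125.41 = 8726.41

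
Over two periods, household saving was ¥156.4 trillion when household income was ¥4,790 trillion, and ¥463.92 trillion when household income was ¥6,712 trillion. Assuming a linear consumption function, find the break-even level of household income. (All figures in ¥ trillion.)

Y = 3812.5

MPS = ΔS/ΔY = (463.92 − 156.4)/(6712 − 4790) = 307.52/1922 = 0.16
MPC = 1 − MPS = 0.84
From S(4790) = 156.4: −a + 0.16(4790) = 156.4, so a = 766.4 − 156.4 = 610
Break-even (S = 0): Y = a/MPS = 610/0.16 = 3812.5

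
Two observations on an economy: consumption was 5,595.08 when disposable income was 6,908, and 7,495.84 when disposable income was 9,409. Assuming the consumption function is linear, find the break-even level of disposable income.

MPC = (7495.84 − 5595.08)/(9409 − 6908) = 1900.76/2501 = 0.76
a = 5595.08 − 0.76(6908) = 5595.08 − 5250.08 = 345
Break-even: Y = a/(1−MPC) = 345/0.24 = 1437.5

Y = 1437.5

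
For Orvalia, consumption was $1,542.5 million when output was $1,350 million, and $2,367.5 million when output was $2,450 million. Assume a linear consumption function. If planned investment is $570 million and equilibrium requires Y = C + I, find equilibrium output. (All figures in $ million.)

MPC = (2367.5 − 1542.5)/(2450 − 1350) = 825/1100 = 0.75
a = 1542.5 − 0.75(1350) = 530
Equilibrium: Y = 530 + 0.75Y + 570
0.25Y = 1100, so Y = 1100/0.25 = 4400

Y = 4400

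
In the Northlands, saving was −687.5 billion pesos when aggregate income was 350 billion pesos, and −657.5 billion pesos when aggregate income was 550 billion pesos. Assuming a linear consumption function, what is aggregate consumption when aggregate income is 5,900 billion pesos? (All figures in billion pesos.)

C = 5755

MPS = ΔS/ΔY = (-657.5 − (-687.5))/(550 − 350) = 30/200 = 0.15
MPC = 1 − MPS = 0.85
Autonomous saving = -687.5 − 0.15(350) = -740, so a = 740
C = 740 + 0.85(5900) = 740 + 5015 = 5755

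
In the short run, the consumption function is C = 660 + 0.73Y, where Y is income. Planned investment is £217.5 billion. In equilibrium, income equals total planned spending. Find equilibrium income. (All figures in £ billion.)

Y = 3250

Y = C + I = 660 + 0.73Y + 217.5
Y − 0.73Y = 877.5
0.27Y = 877.5, so Y = 877.5/0.27 = 3250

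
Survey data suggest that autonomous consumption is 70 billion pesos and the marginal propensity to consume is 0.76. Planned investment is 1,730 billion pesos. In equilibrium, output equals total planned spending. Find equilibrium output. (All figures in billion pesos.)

Y = C + I = 70 + 0.76Y + 1730
Y − 0.76Y = 1800
0.24Y = 1800, so Y = 1800/0.24 = 7500

Y = 7500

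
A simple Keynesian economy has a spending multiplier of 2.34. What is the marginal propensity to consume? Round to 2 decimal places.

MPC = 0.57

k = 1/(1 − MPC), so 1 − MPC = 1/k = 1/2.34 = 0.4274
MPC = 1 − 0.4274 = 0.57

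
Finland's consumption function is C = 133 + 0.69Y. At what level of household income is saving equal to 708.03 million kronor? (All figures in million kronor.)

S = Y − C = -133 + 0.31Y
-133 + 0.31Y = 708.03, so 0.31Y = 841.03 and Y = 2713

Y = 2713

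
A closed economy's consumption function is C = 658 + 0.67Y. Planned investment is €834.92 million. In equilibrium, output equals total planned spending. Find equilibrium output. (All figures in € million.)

Y = C + I = 658 + 0.67Y + 834.92
Y − 0.67Y = 1492.92
0.33Y = 1492.92, so Y = 1492.92/0.33 = 4524

Y = 4524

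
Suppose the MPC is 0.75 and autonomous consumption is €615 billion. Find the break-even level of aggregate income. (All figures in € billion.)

At break-even, C = Y: 615 + 0.75Y = Y
0.25Y = 615, so Y = 615/0.25 = 2460

Y = 2460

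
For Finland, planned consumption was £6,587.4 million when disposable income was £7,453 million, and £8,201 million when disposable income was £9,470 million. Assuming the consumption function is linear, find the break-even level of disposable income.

Y = 3125

MPC = (8201 − 6587.4)/(9470 − 7453) = 1613.6/2017 = 0.8
a = 6587.4 − 0.8(7453) = 6587.4 − 5962.4 = 625
Break-even: Y = a/(1−MPC) = 625/0.2 = 3125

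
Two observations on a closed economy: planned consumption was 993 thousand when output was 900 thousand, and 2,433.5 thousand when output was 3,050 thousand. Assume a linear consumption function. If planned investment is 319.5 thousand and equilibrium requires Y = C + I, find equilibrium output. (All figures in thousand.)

Y = 2150

MPC = (2433.5 − 993)/(3050 − 900) = 1440.5/2150 = 0.67
a = 993 − 0.67(900) = 390
Equilibrium: Y = 390 + 0.67Y + 319.5
0.33Y = 709.5, so Y = 709.5/0.33 = 2150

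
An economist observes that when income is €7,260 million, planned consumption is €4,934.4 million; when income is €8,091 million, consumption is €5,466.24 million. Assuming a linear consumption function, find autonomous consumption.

MPC = ΔC/ΔY = (5466.24 − 4934.4)/(8091 − 7260) = 531.84/831 = 0.64
a = C − MPC·Y = 4934.4 − 0.64(7260) = 4934.4 − 4646.4 = 288

a = 288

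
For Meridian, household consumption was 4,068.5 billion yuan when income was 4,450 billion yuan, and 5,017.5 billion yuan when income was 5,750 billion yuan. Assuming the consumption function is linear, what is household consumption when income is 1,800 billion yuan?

MPC = (5017.5 − 4068.5)/(5750 − 4450) = 949/1300 = 0.73
a = 4068.5 − 0.73(4450) = 4068.5 − 3248.5 = 820
C = 820 + 0.73(1800) = 820 + 1314 = 2134

C = 2134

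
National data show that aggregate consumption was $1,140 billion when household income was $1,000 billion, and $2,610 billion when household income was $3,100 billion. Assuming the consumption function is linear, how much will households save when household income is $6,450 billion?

MPC = (2610 − 1140)/(3100 − 1000) = 1470/2100 = 0.7
a = 1140 − 0.7(1000) = 1140 − 700 = 440
C = 440 + 0.7(6450) = 4955
S = 6450 − 4955 = 1495

S = 1495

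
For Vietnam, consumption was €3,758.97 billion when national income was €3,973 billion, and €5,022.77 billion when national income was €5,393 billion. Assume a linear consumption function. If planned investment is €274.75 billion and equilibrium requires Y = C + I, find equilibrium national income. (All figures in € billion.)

Y = 4525

MPC = (5022.77 − 3758.97)/(5393 − 3973) = 1263.8/1420 = 0.89
a = 3758.97 − 0.89(3973) = 223
Equilibrium: Y = 223 + 0.89Y + 274.75
0.11Y = 497.75, so Y = 497.75/0.11 = 4525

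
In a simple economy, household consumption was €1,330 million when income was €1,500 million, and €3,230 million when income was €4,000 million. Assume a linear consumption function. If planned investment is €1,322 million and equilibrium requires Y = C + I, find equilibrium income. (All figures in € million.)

MPC = (3230 − 1330)/(4000 − 1500) = 1900/2500 = 0.76
a = 1330 − 0.76(1500) = 190
Equilibrium: Y = 190 + 0.76Y + 1322
0.24Y = 1512, so Y = 1512/0.24 = 6300

Y = 6300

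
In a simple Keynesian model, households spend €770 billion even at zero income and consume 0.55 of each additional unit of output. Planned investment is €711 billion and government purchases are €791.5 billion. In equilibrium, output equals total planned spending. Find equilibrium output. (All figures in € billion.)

Y = 5050

Y = C + I + G = 770 + 0.55Y + 711 + 791.5
Y − 0.55Y = 2272.5
0.45Y = 2272.5, so Y = 2272.5/0.45 = 5050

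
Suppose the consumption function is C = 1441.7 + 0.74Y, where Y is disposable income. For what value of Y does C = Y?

At break-even, C = Y: 1441.7 + 0.74Y = Y
0.26Y = 1441.7, so Y = 1441.7/0.26 = 5545

Y = 5545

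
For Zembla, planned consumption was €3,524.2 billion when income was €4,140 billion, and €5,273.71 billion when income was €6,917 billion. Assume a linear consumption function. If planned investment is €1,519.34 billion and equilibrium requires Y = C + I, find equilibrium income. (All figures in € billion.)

Y = 6582

MPC = (5273.71 − 3524.2)/(6917 − 4140) = 1749.51/2777 = 0.63
a = 3524.2 − 0.63(4140) = 916
Equilibrium: Y = 916 + 0.63Y + 1519.34
0.37Y = 2435.34, so Y = 2435.34/0.37 = 6582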